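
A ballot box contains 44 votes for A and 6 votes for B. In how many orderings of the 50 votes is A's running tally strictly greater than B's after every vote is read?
Strict-lead orderings = 12076932

Total orderings of the 50 votes with 44 for A: C(50, 44) = 15890700. By the Bertrand ballot formula (Cycle Lemma / reflection principle), the number of orderings in which A is strictly ahead of B throughout is (p − q)/(p + q) · C(p + q, p) = (44 − 6)/(44 + 6) · 15890700 = 12076932.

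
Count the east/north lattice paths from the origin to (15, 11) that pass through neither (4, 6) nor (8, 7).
Number of paths = 5031830

Inclusion–exclusion. Total paths: C(26, 15) = 7726160. Through P₁: C(10, 4)·C(16, 11) = 917280. Through P₂: C(15, 8)·C(11, 7) = 2123550. Since P₁ is strictly southwest of P₂, a monotone path through both must visit P₁ then P₂; paths through both = C(10, 4)·C(5, 4)·C(11, 7) = 346500. Avoid both = 7726160 − 917280 − 2123550 + 346500 = 5031830.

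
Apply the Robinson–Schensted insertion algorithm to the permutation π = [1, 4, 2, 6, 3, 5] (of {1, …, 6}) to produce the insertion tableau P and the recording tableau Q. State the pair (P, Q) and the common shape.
P = [1, 2, 3, 5] / [4, 6];  Q = [1, 2, 4, 6] / [3, 5];  common shape = (4, 2)

Row-insert the values π_1, π_2, … into P one at a time, bumping the leftmost entry strictly greater than the inserted value down to the next row. The recording tableau Q records, in position (i, j), the step at which that cell was added to P.
  Insert 1 (step 1): P = [1];  Q = [1]
  Insert 4 (step 2): P = [1, 4];  Q = [1, 2]
  Insert 2 (step 3): P = [1, 2] / [4];  Q = [1, 2] / [3]
  Insert 6 (step 4): P = [1, 2, 6] / [4];  Q = [1, 2, 4] / [3]
  Insert 3 (step 5): P = [1, 2, 3] / [4, 6];  Q = [1, 2, 4] / [3, 5]
  Insert 5 (step 6): P = [1, 2, 3, 5] / [4, 6];  Q = [1, 2, 4, 6] / [3, 5]
Final shape: (4, 2).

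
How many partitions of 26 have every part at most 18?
p(26, parts ≤ 18) = 2391

Use the recurrence p(n, m) = p(n, m−1) + p(n−m, m): either the largest part is < m (count p(n, m−1)) or the largest part is exactly m (remove one copy of m, count p(n−m, m)). With p(0, ·) = 1 this gives p(26, parts ≤ 18) = 2391. (By conjugating Young diagrams, this also counts partitions of 26 into at most 18 parts.)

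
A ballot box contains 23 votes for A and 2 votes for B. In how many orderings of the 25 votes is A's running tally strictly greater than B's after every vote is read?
Strict-lead orderings = 252

Total orderings of the 25 votes with 23 for A: C(25, 23) = 300. By the Bertrand ballot formula (Cycle Lemma / reflection principle), the number of orderings in which A is strictly ahead of B throughout is (p − q)/(p + q) · C(p + q, p) = (23 − 2)/(23 + 2) · 300 = 252.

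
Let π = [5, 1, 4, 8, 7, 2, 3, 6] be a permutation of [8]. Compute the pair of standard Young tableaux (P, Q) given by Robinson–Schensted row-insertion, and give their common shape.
P = [1, 2, 3, 6] / [4, 7] / [5, 8];  Q = [1, 3, 4, 8] / [2, 5] / [6, 7];  common shape = (4, 2, 2)

Row-insert the values π_1, π_2, … into P one at a time, bumping the leftmost entry strictly greater than the inserted value down to the next row. The recording tableau Q records, in position (i, j), the step at which that cell was added to P.
  Insert 5 (step 1): P = [5];  Q = [1]
  Insert 1 (step 2): P = [1] / [5];  Q = [1] / [2]
  Insert 4 (step 3): P = [1, 4] / [5];  Q = [1, 3] / [2]
  Insert 8 (step 4): P = [1, 4, 8] / [5];  Q = [1, 3, 4] / [2]
  Insert 7 (step 5): P = [1, 4, 7] / [5, 8];  Q = [1, 3, 4] / [2, 5]
  Insert 2 (step 6): P = [1, 2, 7] / [4, 8] / [5];  Q = [1, 3, 4] / [2, 5] / [6]
  Insert 3 (step 7): P = [1, 2, 3] / [4, 7] / [5, 8];  Q = [1, 3, 4] / [2, 5] / [6, 7]
  Insert 6 (step 8): P = [1, 2, 3, 6] / [4, 7] / [5, 8];  Q = [1, 3, 4, 8] / [2, 5] / [6, 7]
Final shape: (4, 2, 2).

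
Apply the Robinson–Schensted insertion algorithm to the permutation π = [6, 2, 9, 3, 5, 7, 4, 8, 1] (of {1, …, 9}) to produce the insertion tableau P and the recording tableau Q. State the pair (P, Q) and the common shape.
P = [1, 3, 4, 7, 8] / [2, 9] / [5] / [6];  Q = [1, 3, 5, 6, 8] / [2, 4] / [7] / [9];  common shape = (5, 2, 1, 1)

Row-insert the values π_1, π_2, … into P one at a time, bumping the leftmost entry strictly greater than the inserted value down to the next row. The recording tableau Q records, in position (i, j), the step at which that cell was added to P.
  Insert 6 (step 1): P = [6];  Q = [1]
  Insert 2 (step 2): P = [2] / [6];  Q = [1] / [2]
  Insert 9 (step 3): P = [2, 9] / [6];  Q = [1, 3] / [2]
  Insert 3 (step 4): P = [2, 3] / [6, 9];  Q = [1, 3] / [2, 4]
  Insert 5 (step 5): P = [2, 3, 5] / [6, 9];  Q = [1, 3, 5] / [2, 4]
  Insert 7 (step 6): P = [2, 3, 5, 7] / [6, 9];  Q = [1, 3, 5, 6] / [2, 4]
  Insert 4 (step 7): P = [2, 3, 4, 7] / [5, 9] / [6];  Q = [1, 3, 5, 6] / [2, 4] / [7]
  Insert 8 (step 8): P = [2, 3, 4, 7, 8] / [5, 9] / [6];  Q = [1, 3, 5, 6, 8] / [2, 4] / [7]
  Insert 1 (step 9): P = [1, 3, 4, 7, 8] / [2, 9] / [5] / [6];  Q = [1, 3, 5, 6, 8] / [2, 4] / [7] / [9]
Final shape: (5, 2, 1, 1).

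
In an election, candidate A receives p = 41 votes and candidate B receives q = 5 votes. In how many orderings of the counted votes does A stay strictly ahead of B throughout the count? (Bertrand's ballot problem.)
Strict-lead orderings = 1072764

Total orderings of the 46 votes with 41 for A: C(46, 41) = 1370754. By the Bertrand ballot formula (Cycle Lemma / reflection principle), the number of orderings in which A is strictly ahead of B throughout is (p − q)/(p + q) · C(p + q, p) = (41 − 5)/(41 + 5) · 1370754 = 1072764.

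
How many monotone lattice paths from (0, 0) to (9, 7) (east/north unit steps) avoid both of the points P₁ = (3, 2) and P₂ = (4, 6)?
Number of paths = 5860

Inclusion–exclusion. Total paths: C(16, 9) = 11440. Through P₁: C(5, 3)·C(11, 6) = 4620. Through P₂: C(10, 4)·C(6, 5) = 1260. Since P₁ is strictly southwest of P₂, a monotone path through both must visit P₁ then P₂; paths through both = C(5, 3)·C(5, 1)·C(6, 5) = 300. Avoid both = 11440 − 4620 − 1260 + 300 = 5860.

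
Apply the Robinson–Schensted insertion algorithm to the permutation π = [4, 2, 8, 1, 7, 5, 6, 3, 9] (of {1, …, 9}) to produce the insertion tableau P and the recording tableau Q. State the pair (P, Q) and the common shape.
P = [1, 3, 6, 9] / [2, 5] / [4, 7] / [8];  Q = [1, 3, 7, 9] / [2, 5] / [4, 6] / [8];  common shape = (4, 2, 2, 1)

Row-insert the values π_1, π_2, … into P one at a time, bumping the leftmost entry strictly greater than the inserted value down to the next row. The recording tableau Q records, in position (i, j), the step at which that cell was added to P.
  Insert 4 (step 1): P = [4];  Q = [1]
  Insert 2 (step 2): P = [2] / [4];  Q = [1] / [2]
  Insert 8 (step 3): P = [2, 8] / [4];  Q = [1, 3] / [2]
  Insert 1 (step 4): P = [1, 8] / [2] / [4];  Q = [1, 3] / [2] / [4]
  Insert 7 (step 5): P = [1, 7] / [2, 8] / [4];  Q = [1, 3] / [2, 5] / [4]
  Insert 5 (step 6): P = [1, 5] / [2, 7] / [4, 8];  Q = [1, 3] / [2, 5] / [4, 6]
  Insert 6 (step 7): P = [1, 5, 6] / [2, 7] / [4, 8];  Q = [1, 3, 7] / [2, 5] / [4, 6]
  Insert 3 (step 8): P = [1, 3, 6] / [2, 5] / [4, 7] / [8];  Q = [1, 3, 7] / [2, 5] / [4, 6] / [8]
  Insert 9 (step 9): P = [1, 3, 6, 9] / [2, 5] / [4, 7] / [8];  Q = [1, 3, 7, 9] / [2, 5] / [4, 6] / [8]
Final shape: (4, 2, 2, 1).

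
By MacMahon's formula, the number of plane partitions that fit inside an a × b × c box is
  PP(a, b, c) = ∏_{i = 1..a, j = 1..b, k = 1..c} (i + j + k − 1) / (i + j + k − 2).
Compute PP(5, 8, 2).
PP(5, 8, 2) = 429429

Evaluate the triple product over i = 1..5, j = 1..8, k = 1..2. The factors are (2/1) · (3/2) · (3/2) · (4/3) · (4/3) · (5/4) · (5/4) · (6/5) · … (80 factors total). The numerators and denominators telescope so the product is an integer; carrying out the multiplication exactly gives PP(5, 8, 2) = 429429.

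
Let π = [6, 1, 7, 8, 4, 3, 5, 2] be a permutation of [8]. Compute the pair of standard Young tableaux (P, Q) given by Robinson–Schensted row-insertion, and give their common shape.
P = [1, 2, 5] / [3, 7, 8] / [4] / [6];  Q = [1, 3, 4] / [2, 5, 7] / [6] / [8];  common shape = (3, 3, 1, 1)

Row-insert the values π_1, π_2, … into P one at a time, bumping the leftmost entry strictly greater than the inserted value down to the next row. The recording tableau Q records, in position (i, j), the step at which that cell was added to P.
  Insert 6 (step 1): P = [6];  Q = [1]
  Insert 1 (step 2): P = [1] / [6];  Q = [1] / [2]
  Insert 7 (step 3): P = [1, 7] / [6];  Q = [1, 3] / [2]
  Insert 8 (step 4): P = [1, 7, 8] / [6];  Q = [1, 3, 4] / [2]
  Insert 4 (step 5): P = [1, 4, 8] / [6, 7];  Q = [1, 3, 4] / [2, 5]
  Insert 3 (step 6): P = [1, 3, 8] / [4, 7] / [6];  Q = [1, 3, 4] / [2, 5] / [6]
  Insert 5 (step 7): P = [1, 3, 5] / [4, 7, 8] / [6];  Q = [1, 3, 4] / [2, 5, 7] / [6]
  Insert 2 (step 8): P = [1, 2, 5] / [3, 7, 8] / [4] / [6];  Q = [1, 3, 4] / [2, 5, 7] / [6] / [8]
Final shape: (3, 3, 1, 1).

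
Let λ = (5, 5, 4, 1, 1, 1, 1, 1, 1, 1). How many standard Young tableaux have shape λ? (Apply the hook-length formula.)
# SYT of shape (5, 5, 4, 1, 1, 1, 1, 1, 1, 1) = 58605120

Hook-length formula: f^λ = n! / Π hook(c), product over all cells c of the Young diagram. For λ = (5, 5, 4, 1, 1, 1, 1, 1, 1, 1), n = 21 boxes. Hook lengths by row (left-to-right, top-to-bottom): [14, 6, 5, 4, 2]; [13, 5, 4, 3, 1]; [11, 3, 2, 1]; [7]; [6]; [5]; [4]; [3]; [2]; [1]. Product of hooks = 871782912000. So f^λ = 21! / 871782912000 = 51090942171709440000 / 871782912000 = 58605120.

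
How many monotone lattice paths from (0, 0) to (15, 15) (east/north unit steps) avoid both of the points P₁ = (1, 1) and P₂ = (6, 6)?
Number of paths = 54463920

Inclusion–exclusion. Total paths: C(30, 15) = 155117520. Through P₁: C(2, 1)·C(28, 14) = 80233200. Through P₂: C(12, 6)·C(18, 9) = 44924880. Since P₁ is strictly southwest of P₂, a monotone path through both must visit P₁ then P₂; paths through both = C(2, 1)·C(10, 5)·C(18, 9) = 24504480. Avoid both = 155117520 − 80233200 − 44924880 + 24504480 = 54463920.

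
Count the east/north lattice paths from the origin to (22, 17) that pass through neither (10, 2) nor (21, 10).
Number of paths = 49558873026

Inclusion–exclusion. Total paths: C(39, 22) = 51021117810. Through P₁: C(12, 10)·C(27, 12) = 1147334760. Through P₂: C(31, 21)·C(8, 1) = 354817320. Since P₁ is strictly southwest of P₂, a monotone path through both must visit P₁ then P₂; paths through both = C(12, 10)·C(19, 11)·C(8, 1) = 39907296. Avoid both = 51021117810 − 1147334760 − 354817320 + 39907296 = 49558873026.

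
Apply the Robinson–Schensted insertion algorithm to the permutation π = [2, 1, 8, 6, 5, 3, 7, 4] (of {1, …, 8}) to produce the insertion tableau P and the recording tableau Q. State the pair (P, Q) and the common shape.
P = [1, 3, 4] / [2, 5, 7] / [6] / [8];  Q = [1, 3, 7] / [2, 4, 8] / [5] / [6];  common shape = (3, 3, 1, 1)

Row-insert the values π_1, π_2, … into P one at a time, bumping the leftmost entry strictly greater than the inserted value down to the next row. The recording tableau Q records, in position (i, j), the step at which that cell was added to P.
  Insert 2 (step 1): P = [2];  Q = [1]
  Insert 1 (step 2): P = [1] / [2];  Q = [1] / [2]
  Insert 8 (step 3): P = [1, 8] / [2];  Q = [1, 3] / [2]
  Insert 6 (step 4): P = [1, 6] / [2, 8];  Q = [1, 3] / [2, 4]
  Insert 5 (step 5): P = [1, 5] / [2, 6] / [8];  Q = [1, 3] / [2, 4] / [5]
  Insert 3 (step 6): P = [1, 3] / [2, 5] / [6] / [8];  Q = [1, 3] / [2, 4] / [5] / [6]
  Insert 7 (step 7): P = [1, 3, 7] / [2, 5] / [6] / [8];  Q = [1, 3, 7] / [2, 4] / [5] / [6]
  Insert 4 (step 8): P = [1, 3, 4] / [2, 5, 7] / [6] / [8];  Q = [1, 3, 7] / [2, 4, 8] / [5] / [6]
Final shape: (3, 3, 1, 1).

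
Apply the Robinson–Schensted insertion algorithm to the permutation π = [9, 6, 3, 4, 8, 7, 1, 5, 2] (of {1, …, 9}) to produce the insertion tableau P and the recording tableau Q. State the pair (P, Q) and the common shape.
P = [1, 2, 5] / [3, 4] / [6, 7] / [8] / [9];  Q = [1, 4, 5] / [2, 6] / [3, 8] / [7] / [9];  common shape = (3, 2, 2, 1, 1)

Row-insert the values π_1, π_2, … into P one at a time, bumping the leftmost entry strictly greater than the inserted value down to the next row. The recording tableau Q records, in position (i, j), the step at which that cell was added to P.
  Insert 9 (step 1): P = [9];  Q = [1]
  Insert 6 (step 2): P = [6] / [9];  Q = [1] / [2]
  Insert 3 (step 3): P = [3] / [6] / [9];  Q = [1] / [2] / [3]
  Insert 4 (step 4): P = [3, 4] / [6] / [9];  Q = [1, 4] / [2] / [3]
  Insert 8 (step 5): P = [3, 4, 8] / [6] / [9];  Q = [1, 4, 5] / [2] / [3]
  Insert 7 (step 6): P = [3, 4, 7] / [6, 8] / [9];  Q = [1, 4, 5] / [2, 6] / [3]
  Insert 1 (step 7): P = [1, 4, 7] / [3, 8] / [6] / [9];  Q = [1, 4, 5] / [2, 6] / [3] / [7]
  Insert 5 (step 8): P = [1, 4, 5] / [3, 7] / [6, 8] / [9];  Q = [1, 4, 5] / [2, 6] / [3, 8] / [7]
  Insert 2 (step 9): P = [1, 2, 5] / [3, 4] / [6, 7] / [8] / [9];  Q = [1, 4, 5] / [2, 6] / [3, 8] / [7] / [9]
Final shape: (3, 2, 2, 1, 1).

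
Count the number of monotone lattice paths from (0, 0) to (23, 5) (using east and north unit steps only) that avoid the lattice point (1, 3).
Number of paths = 97176

Total paths from (0, 0) to (23, 5): C(28, 23) = 98280. Paths through (1, 3): (paths (0, 0) → (1, 3)) × (paths (1, 3) → (23, 5)) = C(4, 1) · C(24, 22) = 4 · 276 = 1104. Avoidance count = 98280 − 1104 = 97176.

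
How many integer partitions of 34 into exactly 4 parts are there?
p(34, 4 parts) = 297

Partitions of n into exactly k parts are in bijection with partitions of n − k into at most k parts (subtract 1 from each part). So p(34, exactly 4) = p(30, parts ≤ 4). Computing via the recurrence p(m, j) = p(m, j−1) + p(m−j, j) gives 297.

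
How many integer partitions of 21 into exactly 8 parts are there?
p(21, 8 parts) = 89

Partitions of n into exactly k parts are in bijection with partitions of n − k into at most k parts (subtract 1 from each part). So p(21, exactly 8) = p(13, parts ≤ 8). Computing via the recurrence p(m, j) = p(m, j−1) + p(m−j, j) gives 89.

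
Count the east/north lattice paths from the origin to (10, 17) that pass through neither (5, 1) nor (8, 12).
Number of paths = 5714685

Inclusion–exclusion. Total paths: C(27, 10) = 8436285. Through P₁: C(6, 5)·C(21, 5) = 122094. Through P₂: C(20, 8)·C(7, 2) = 2645370. Since P₁ is strictly southwest of P₂, a monotone path through both must visit P₁ then P₂; paths through both = C(6, 5)·C(14, 3)·C(7, 2) = 45864. Avoid both = 8436285 − 122094 − 2645370 + 45864 = 5714685.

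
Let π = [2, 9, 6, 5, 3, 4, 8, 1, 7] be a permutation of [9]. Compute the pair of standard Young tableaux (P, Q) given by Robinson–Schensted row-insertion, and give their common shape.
P = [1, 3, 4, 7] / [2, 8] / [5] / [6] / [9];  Q = [1, 2, 6, 7] / [3, 9] / [4] / [5] / [8];  common shape = (4, 2, 1, 1, 1)

Row-insert the values π_1, π_2, … into P one at a time, bumping the leftmost entry strictly greater than the inserted value down to the next row. The recording tableau Q records, in position (i, j), the step at which that cell was added to P.
  Insert 2 (step 1): P = [2];  Q = [1]
  Insert 9 (step 2): P = [2, 9];  Q = [1, 2]
  Insert 6 (step 3): P = [2, 6] / [9];  Q = [1, 2] / [3]
  Insert 5 (step 4): P = [2, 5] / [6] / [9];  Q = [1, 2] / [3] / [4]
  Insert 3 (step 5): P = [2, 3] / [5] / [6] / [9];  Q = [1, 2] / [3] / [4] / [5]
  Insert 4 (step 6): P = [2, 3, 4] / [5] / [6] / [9];  Q = [1, 2, 6] / [3] / [4] / [5]
  Insert 8 (step 7): P = [2, 3, 4, 8] / [5] / [6] / [9];  Q = [1, 2, 6, 7] / [3] / [4] / [5]
  Insert 1 (step 8): P = [1, 3, 4, 8] / [2] / [5] / [6] / [9];  Q = [1, 2, 6, 7] / [3] / [4] / [5] / [8]
  Insert 7 (step 9): P = [1, 3, 4, 7] / [2, 8] / [5] / [6] / [9];  Q = [1, 2, 6, 7] / [3, 9] / [4] / [5] / [8]
Final shape: (4, 2, 1, 1, 1).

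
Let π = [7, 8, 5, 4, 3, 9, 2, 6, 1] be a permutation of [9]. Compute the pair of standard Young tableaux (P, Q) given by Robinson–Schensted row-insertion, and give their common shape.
P = [1, 6, 9] / [2, 8] / [3] / [4] / [5] / [7];  Q = [1, 2, 6] / [3, 8] / [4] / [5] / [7] / [9];  common shape = (3, 2, 1, 1, 1, 1)

Row-insert the values π_1, π_2, … into P one at a time, bumping the leftmost entry strictly greater than the inserted value down to the next row. The recording tableau Q records, in position (i, j), the step at which that cell was added to P.
  Insert 7 (step 1): P = [7];  Q = [1]
  Insert 8 (step 2): P = [7, 8];  Q = [1, 2]
  Insert 5 (step 3): P = [5, 8] / [7];  Q = [1, 2] / [3]
  Insert 4 (step 4): P = [4, 8] / [5] / [7];  Q = [1, 2] / [3] / [4]
  Insert 3 (step 5): P = [3, 8] / [4] / [5] / [7];  Q = [1, 2] / [3] / [4] / [5]
  Insert 9 (step 6): P = [3, 8, 9] / [4] / [5] / [7];  Q = [1, 2, 6] / [3] / [4] / [5]
  Insert 2 (step 7): P = [2, 8, 9] / [3] / [4] / [5] / [7];  Q = [1, 2, 6] / [3] / [4] / [5] / [7]
  Insert 6 (step 8): P = [2, 6, 9] / [3, 8] / [4] / [5] / [7];  Q = [1, 2, 6] / [3, 8] / [4] / [5] / [7]
  Insert 1 (step 9): P = [1, 6, 9] / [2, 8] / [3] / [4] / [5] / [7];  Q = [1, 2, 6] / [3, 8] / [4] / [5] / [7] / [9]
Final shape: (3, 2, 1, 1, 1, 1).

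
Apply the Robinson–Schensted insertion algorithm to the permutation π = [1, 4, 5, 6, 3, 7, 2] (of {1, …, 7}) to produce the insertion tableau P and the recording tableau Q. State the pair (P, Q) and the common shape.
P = [1, 2, 5, 6, 7] / [3] / [4];  Q = [1, 2, 3, 4, 6] / [5] / [7];  common shape = (5, 1, 1)

Row-insert the values π_1, π_2, … into P one at a time, bumping the leftmost entry strictly greater than the inserted value down to the next row. The recording tableau Q records, in position (i, j), the step at which that cell was added to P.
  Insert 1 (step 1): P = [1];  Q = [1]
  Insert 4 (step 2): P = [1, 4];  Q = [1, 2]
  Insert 5 (step 3): P = [1, 4, 5];  Q = [1, 2, 3]
  Insert 6 (step 4): P = [1, 4, 5, 6];  Q = [1, 2, 3, 4]
  Insert 3 (step 5): P = [1, 3, 5, 6] / [4];  Q = [1, 2, 3, 4] / [5]
  Insert 7 (step 6): P = [1, 3, 5, 6, 7] / [4];  Q = [1, 2, 3, 4, 6] / [5]
  Insert 2 (step 7): P = [1, 2, 5, 6, 7] / [3] / [4];  Q = [1, 2, 3, 4, 6] / [5] / [7]
Final shape: (5, 1, 1).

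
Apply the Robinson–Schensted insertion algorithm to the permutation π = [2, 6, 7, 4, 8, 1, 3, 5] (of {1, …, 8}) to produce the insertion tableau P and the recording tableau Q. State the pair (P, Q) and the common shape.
P = [1, 3, 5, 8] / [2, 4, 7] / [6];  Q = [1, 2, 3, 5] / [4, 7, 8] / [6];  common shape = (4, 3, 1)

Row-insert the values π_1, π_2, … into P one at a time, bumping the leftmost entry strictly greater than the inserted value down to the next row. The recording tableau Q records, in position (i, j), the step at which that cell was added to P.
  Insert 2 (step 1): P = [2];  Q = [1]
  Insert 6 (step 2): P = [2, 6];  Q = [1, 2]
  Insert 7 (step 3): P = [2, 6, 7];  Q = [1, 2, 3]
  Insert 4 (step 4): P = [2, 4, 7] / [6];  Q = [1, 2, 3] / [4]
  Insert 8 (step 5): P = [2, 4, 7, 8] / [6];  Q = [1, 2, 3, 5] / [4]
  Insert 1 (step 6): P = [1, 4, 7, 8] / [2] / [6];  Q = [1, 2, 3, 5] / [4] / [6]
  Insert 3 (step 7): P = [1, 3, 7, 8] / [2, 4] / [6];  Q = [1, 2, 3, 5] / [4, 7] / [6]
  Insert 5 (step 8): P = [1, 3, 5, 8] / [2, 4, 7] / [6];  Q = [1, 2, 3, 5] / [4, 7, 8] / [6]
Final shape: (4, 3, 1).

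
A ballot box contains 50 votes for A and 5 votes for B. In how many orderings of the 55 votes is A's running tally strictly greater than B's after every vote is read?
Strict-lead orderings = 2846259

Total orderings of the 55 votes with 50 for A: C(55, 50) = 3478761. By the Bertrand ballot formula (Cycle Lemma / reflection principle), the number of orderings in which A is strictly ahead of B throughout is (p − q)/(p + q) · C(p + q, p) = (50 − 5)/(50 + 5) · 3478761 = 2846259.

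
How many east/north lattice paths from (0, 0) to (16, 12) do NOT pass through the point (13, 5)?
Number of paths = 29393595

Total paths from (0, 0) to (16, 12): C(28, 16) = 30421755. Paths through (13, 5): (paths (0, 0) → (13, 5)) × (paths (13, 5) → (16, 12)) = C(18, 13) · C(10, 3) = 8568 · 120 = 1028160. Avoidance count = 30421755 − 1028160 = 29393595.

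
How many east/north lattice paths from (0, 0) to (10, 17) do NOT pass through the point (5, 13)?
Number of paths = 7356717

Total paths from (0, 0) to (10, 17): C(27, 10) = 8436285. Paths through (5, 13): (paths (0, 0) → (5, 13)) × (paths (5, 13) → (10, 17)) = C(18, 5) · C(9, 5) = 8568 · 126 = 1079568. Avoidance count = 8436285 − 1079568 = 7356717.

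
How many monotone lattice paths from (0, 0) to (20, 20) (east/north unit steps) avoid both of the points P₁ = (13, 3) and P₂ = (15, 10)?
Number of paths = 127897164780

Inclusion–exclusion. Total paths: C(40, 20) = 137846528820. Through P₁: C(16, 13)·C(24, 7) = 193818240. Through P₂: C(25, 15)·C(15, 5) = 9816086280. Since P₁ is strictly southwest of P₂, a monotone path through both must visit P₁ then P₂; paths through both = C(16, 13)·C(9, 2)·C(15, 5) = 60540480. Avoid both = 137846528820 − 193818240 − 9816086280 + 60540480 = 127897164780.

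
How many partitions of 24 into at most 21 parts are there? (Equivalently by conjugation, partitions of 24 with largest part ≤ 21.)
p(24, parts ≤ 21) = 1571

Use the recurrence p(n, m) = p(n, m−1) + p(n−m, m): either the largest part is < m (count p(n, m−1)) or the largest part is exactly m (remove one copy of m, count p(n−m, m)). With p(0, ·) = 1 this gives p(24, parts ≤ 21) = 1571. (By conjugating Young diagrams, this also counts partitions of 24 into at most 21 parts.)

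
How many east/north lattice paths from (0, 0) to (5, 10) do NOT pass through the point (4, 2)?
Number of paths = 2868

Total paths from (0, 0) to (5, 10): C(15, 5) = 3003. Paths through (4, 2): (paths (0, 0) → (4, 2)) × (paths (4, 2) → (5, 10)) = C(6, 4) · C(9, 1) = 15 · 9 = 135. Avoidance count = 3003 − 135 = 2868.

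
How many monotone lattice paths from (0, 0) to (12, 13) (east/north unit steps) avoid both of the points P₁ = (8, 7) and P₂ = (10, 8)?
Number of paths = 3335437

Inclusion–exclusion. Total paths: C(25, 12) = 5200300. Through P₁: C(15, 8)·C(10, 4) = 1351350. Through P₂: C(18, 10)·C(7, 2) = 918918. Since P₁ is strictly southwest of P₂, a monotone path through both must visit P₁ then P₂; paths through both = C(15, 8)·C(3, 2)·C(7, 2) = 405405. Avoid both = 5200300 − 1351350 − 918918 + 405405 = 3335437.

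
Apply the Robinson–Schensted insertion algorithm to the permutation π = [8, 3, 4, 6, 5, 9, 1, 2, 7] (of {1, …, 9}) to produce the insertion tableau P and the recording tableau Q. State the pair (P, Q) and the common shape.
P = [1, 2, 5, 7] / [3, 4, 9] / [6] / [8];  Q = [1, 3, 4, 6] / [2, 8, 9] / [5] / [7];  common shape = (4, 3, 1, 1)

Row-insert the values π_1, π_2, … into P one at a time, bumping the leftmost entry strictly greater than the inserted value down to the next row. The recording tableau Q records, in position (i, j), the step at which that cell was added to P.
  Insert 8 (step 1): P = [8];  Q = [1]
  Insert 3 (step 2): P = [3] / [8];  Q = [1] / [2]
  Insert 4 (step 3): P = [3, 4] / [8];  Q = [1, 3] / [2]
  Insert 6 (step 4): P = [3, 4, 6] / [8];  Q = [1, 3, 4] / [2]
  Insert 5 (step 5): P = [3, 4, 5] / [6] / [8];  Q = [1, 3, 4] / [2] / [5]
  Insert 9 (step 6): P = [3, 4, 5, 9] / [6] / [8];  Q = [1, 3, 4, 6] / [2] / [5]
  Insert 1 (step 7): P = [1, 4, 5, 9] / [3] / [6] / [8];  Q = [1, 3, 4, 6] / [2] / [5] / [7]
  Insert 2 (step 8): P = [1, 2, 5, 9] / [3, 4] / [6] / [8];  Q = [1, 3, 4, 6] / [2, 8] / [5] / [7]
  Insert 7 (step 9): P = [1, 2, 5, 7] / [3, 4, 9] / [6] / [8];  Q = [1, 3, 4, 6] / [2, 8, 9] / [5] / [7]
Final shape: (4, 3, 1, 1).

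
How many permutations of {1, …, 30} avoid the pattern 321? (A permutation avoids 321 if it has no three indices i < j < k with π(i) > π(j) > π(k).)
C_30 = 3814986502092304

These 321-avoiding permutations are counted by the Catalan number C_n = (1/(n + 1)) · C(2n, n). For n = 30: C_30 = (1/31) · C(60, 30) = 118264581564861424/31 = 3814986502092304.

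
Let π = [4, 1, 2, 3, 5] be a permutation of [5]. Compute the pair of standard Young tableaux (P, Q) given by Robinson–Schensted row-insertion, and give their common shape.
P = [1, 2, 3, 5] / [4];  Q = [1, 3, 4, 5] / [2];  common shape = (4, 1)

Row-insert the values π_1, π_2, … into P one at a time, bumping the leftmost entry strictly greater than the inserted value down to the next row. The recording tableau Q records, in position (i, j), the step at which that cell was added to P.
  Insert 4 (step 1): P = [4];  Q = [1]
  Insert 1 (step 2): P = [1] / [4];  Q = [1] / [2]
  Insert 2 (step 3): P = [1, 2] / [4];  Q = [1, 3] / [2]
  Insert 3 (step 4): P = [1, 2, 3] / [4];  Q = [1, 3, 4] / [2]
  Insert 5 (step 5): P = [1, 2, 3, 5] / [4];  Q = [1, 3, 4, 5] / [2]
Final shape: (4, 1).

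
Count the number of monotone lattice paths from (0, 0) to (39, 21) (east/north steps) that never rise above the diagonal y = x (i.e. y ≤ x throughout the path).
Number of paths = 3792621219538305

By the reflection principle (André's argument), the number of monotone paths to (39, 21) with n ≤ m that never go above y = x is C(60, 39) − C(60, 40) = 7984465725343800 − 4191844505805495 = 3792621219538305.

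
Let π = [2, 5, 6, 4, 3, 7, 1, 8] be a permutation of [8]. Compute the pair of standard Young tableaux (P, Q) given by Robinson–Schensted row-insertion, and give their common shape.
P = [1, 3, 6, 7, 8] / [2] / [4] / [5];  Q = [1, 2, 3, 6, 8] / [4] / [5] / [7];  common shape = (5, 1, 1, 1)

Row-insert the values π_1, π_2, … into P one at a time, bumping the leftmost entry strictly greater than the inserted value down to the next row. The recording tableau Q records, in position (i, j), the step at which that cell was added to P.
  Insert 2 (step 1): P = [2];  Q = [1]
  Insert 5 (step 2): P = [2, 5];  Q = [1, 2]
  Insert 6 (step 3): P = [2, 5, 6];  Q = [1, 2, 3]
  Insert 4 (step 4): P = [2, 4, 6] / [5];  Q = [1, 2, 3] / [4]
  Insert 3 (step 5): P = [2, 3, 6] / [4] / [5];  Q = [1, 2, 3] / [4] / [5]
  Insert 7 (step 6): P = [2, 3, 6, 7] / [4] / [5];  Q = [1, 2, 3, 6] / [4] / [5]
  Insert 1 (step 7): P = [1, 3, 6, 7] / [2] / [4] / [5];  Q = [1, 2, 3, 6] / [4] / [5] / [7]
  Insert 8 (step 8): P = [1, 3, 6, 7, 8] / [2] / [4] / [5];  Q = [1, 2, 3, 6, 8] / [4] / [5] / [7]
Final shape: (5, 1, 1, 1).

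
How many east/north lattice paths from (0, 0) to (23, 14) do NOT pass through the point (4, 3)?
Number of paths = 4195131300

Total paths from (0, 0) to (23, 14): C(37, 23) = 6107086800. Paths through (4, 3): (paths (0, 0) → (4, 3)) × (paths (4, 3) → (23, 14)) = C(7, 4) · C(30, 19) = 35 · 54627300 = 1911955500. Avoidance count = 6107086800 − 1911955500 = 4195131300.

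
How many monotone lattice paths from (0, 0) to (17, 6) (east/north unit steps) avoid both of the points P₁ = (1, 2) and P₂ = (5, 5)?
Number of paths = 84501

Inclusion–exclusion. Total paths: C(23, 17) = 100947. Through P₁: C(3, 1)·C(20, 16) = 14535. Through P₂: C(10, 5)·C(13, 12) = 3276. Since P₁ is strictly southwest of P₂, a monotone path through both must visit P₁ then P₂; paths through both = C(3, 1)·C(7, 4)·C(13, 12) = 1365. Avoid both = 100947 − 14535 − 3276 + 1365 = 84501.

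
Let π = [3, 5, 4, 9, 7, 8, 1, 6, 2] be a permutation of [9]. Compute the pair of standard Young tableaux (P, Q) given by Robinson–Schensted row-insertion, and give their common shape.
P = [1, 2, 6, 8] / [3, 4] / [5, 7] / [9];  Q = [1, 2, 4, 6] / [3, 5] / [7, 8] / [9];  common shape = (4, 2, 2, 1)

Row-insert the values π_1, π_2, … into P one at a time, bumping the leftmost entry strictly greater than the inserted value down to the next row. The recording tableau Q records, in position (i, j), the step at which that cell was added to P.
  Insert 3 (step 1): P = [3];  Q = [1]
  Insert 5 (step 2): P = [3, 5];  Q = [1, 2]
  Insert 4 (step 3): P = [3, 4] / [5];  Q = [1, 2] / [3]
  Insert 9 (step 4): P = [3, 4, 9] / [5];  Q = [1, 2, 4] / [3]
  Insert 7 (step 5): P = [3, 4, 7] / [5, 9];  Q = [1, 2, 4] / [3, 5]
  Insert 8 (step 6): P = [3, 4, 7, 8] / [5, 9];  Q = [1, 2, 4, 6] / [3, 5]
  Insert 1 (step 7): P = [1, 4, 7, 8] / [3, 9] / [5];  Q = [1, 2, 4, 6] / [3, 5] / [7]
  Insert 6 (step 8): P = [1, 4, 6, 8] / [3, 7] / [5, 9];  Q = [1, 2, 4, 6] / [3, 5] / [7, 8]
  Insert 2 (step 9): P = [1, 2, 6, 8] / [3, 4] / [5, 7] / [9];  Q = [1, 2, 4, 6] / [3, 5] / [7, 8] / [9]
Final shape: (4, 2, 2, 1).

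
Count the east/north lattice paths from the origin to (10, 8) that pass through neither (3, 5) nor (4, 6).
Number of paths = 34294

Inclusion–exclusion. Total paths: C(18, 10) = 43758. Through P₁: C(8, 3)·C(10, 7) = 6720. Through P₂: C(10, 4)·C(8, 6) = 5880. Since P₁ is strictly southwest of P₂, a monotone path through both must visit P₁ then P₂; paths through both = C(8, 3)·C(2, 1)·C(8, 6) = 3136. Avoid both = 43758 − 6720 − 5880 + 3136 = 34294.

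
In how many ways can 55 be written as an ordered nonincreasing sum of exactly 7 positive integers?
p(55, 7 parts) = 14950

Partitions of n into exactly k parts are in bijection with partitions of n − k into at most k parts (subtract 1 from each part). So p(55, exactly 7) = p(48, parts ≤ 7). Computing via the recurrence p(m, j) = p(m, j−1) + p(m−j, j) gives 14950.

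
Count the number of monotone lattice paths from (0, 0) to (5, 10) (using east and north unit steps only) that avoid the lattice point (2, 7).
Number of paths = 2283

Total paths from (0, 0) to (5, 10): C(15, 5) = 3003. Paths through (2, 7): (paths (0, 0) → (2, 7)) × (paths (2, 7) → (5, 10)) = C(9, 2) · C(6, 3) = 36 · 20 = 720. Avoidance count = 3003 − 720 = 2283.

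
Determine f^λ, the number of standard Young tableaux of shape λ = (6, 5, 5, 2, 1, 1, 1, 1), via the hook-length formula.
# SYT of shape (6, 5, 5, 2, 1, 1, 1, 1) = 1316173320

Hook-length formula: f^λ = n! / Π hook(c), product over all cells c of the Young diagram. For λ = (6, 5, 5, 2, 1, 1, 1, 1), n = 22 boxes. Hook lengths by row (left-to-right, top-to-bottom): [13, 8, 6, 5, 4, 1]; [11, 6, 4, 3, 2]; [10, 5, 3, 2, 1]; [6, 1]; [4]; [3]; [2]; [1]. Product of hooks = 853991424000. So f^λ = 22! / 853991424000 = 1124000727777607680000 / 853991424000 = 1316173320.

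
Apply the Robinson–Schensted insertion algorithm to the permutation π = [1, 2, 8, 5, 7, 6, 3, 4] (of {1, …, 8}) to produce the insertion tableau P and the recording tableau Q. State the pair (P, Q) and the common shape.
P = [1, 2, 3, 4] / [5, 6] / [7] / [8];  Q = [1, 2, 3, 5] / [4, 8] / [6] / [7];  common shape = (4, 2, 1, 1)

Row-insert the values π_1, π_2, … into P one at a time, bumping the leftmost entry strictly greater than the inserted value down to the next row. The recording tableau Q records, in position (i, j), the step at which that cell was added to P.
  Insert 1 (step 1): P = [1];  Q = [1]
  Insert 2 (step 2): P = [1, 2];  Q = [1, 2]
  Insert 8 (step 3): P = [1, 2, 8];  Q = [1, 2, 3]
  Insert 5 (step 4): P = [1, 2, 5] / [8];  Q = [1, 2, 3] / [4]
  Insert 7 (step 5): P = [1, 2, 5, 7] / [8];  Q = [1, 2, 3, 5] / [4]
  Insert 6 (step 6): P = [1, 2, 5, 6] / [7] / [8];  Q = [1, 2, 3, 5] / [4] / [6]
  Insert 3 (step 7): P = [1, 2, 3, 6] / [5] / [7] / [8];  Q = [1, 2, 3, 5] / [4] / [6] / [7]
  Insert 4 (step 8): P = [1, 2, 3, 4] / [5, 6] / [7] / [8];  Q = [1, 2, 3, 5] / [4, 8] / [6] / [7]
Final shape: (4, 2, 1, 1).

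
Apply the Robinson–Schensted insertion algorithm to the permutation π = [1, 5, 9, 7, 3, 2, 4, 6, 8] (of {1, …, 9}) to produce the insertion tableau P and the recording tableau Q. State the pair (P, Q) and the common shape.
P = [1, 2, 4, 6, 8] / [3, 7] / [5] / [9];  Q = [1, 2, 3, 8, 9] / [4, 7] / [5] / [6];  common shape = (5, 2, 1, 1)

Row-insert the values π_1, π_2, … into P one at a time, bumping the leftmost entry strictly greater than the inserted value down to the next row. The recording tableau Q records, in position (i, j), the step at which that cell was added to P.
  Insert 1 (step 1): P = [1];  Q = [1]
  Insert 5 (step 2): P = [1, 5];  Q = [1, 2]
  Insert 9 (step 3): P = [1, 5, 9];  Q = [1, 2, 3]
  Insert 7 (step 4): P = [1, 5, 7] / [9];  Q = [1, 2, 3] / [4]
  Insert 3 (step 5): P = [1, 3, 7] / [5] / [9];  Q = [1, 2, 3] / [4] / [5]
  Insert 2 (step 6): P = [1, 2, 7] / [3] / [5] / [9];  Q = [1, 2, 3] / [4] / [5] / [6]
  Insert 4 (step 7): P = [1, 2, 4] / [3, 7] / [5] / [9];  Q = [1, 2, 3] / [4, 7] / [5] / [6]
  Insert 6 (step 8): P = [1, 2, 4, 6] / [3, 7] / [5] / [9];  Q = [1, 2, 3, 8] / [4, 7] / [5] / [6]
  Insert 8 (step 9): P = [1, 2, 4, 6, 8] / [3, 7] / [5] / [9];  Q = [1, 2, 3, 8, 9] / [4, 7] / [5] / [6]
Final shape: (5, 2, 1, 1).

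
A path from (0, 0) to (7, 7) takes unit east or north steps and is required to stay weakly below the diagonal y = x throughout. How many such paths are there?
Number of paths = 429

By the reflection principle (André's argument), the number of monotone paths to (7, 7) with n ≤ m that never go above y = x is C(14, 7) − C(14, 8) = 3432 − 3003 = 429.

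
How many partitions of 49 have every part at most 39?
p(49, parts ≤ 39) = 173428

Use the recurrence p(n, m) = p(n, m−1) + p(n−m, m): either the largest part is < m (count p(n, m−1)) or the largest part is exactly m (remove one copy of m, count p(n−m, m)). With p(0, ·) = 1 this gives p(49, parts ≤ 39) = 173428. (By conjugating Young diagrams, this also counts partitions of 49 into at most 39 parts.)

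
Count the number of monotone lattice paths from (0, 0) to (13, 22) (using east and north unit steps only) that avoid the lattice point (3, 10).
Number of paths = 1291397044

Total paths from (0, 0) to (13, 22): C(35, 13) = 1476337800. Paths through (3, 10): (paths (0, 0) → (3, 10)) × (paths (3, 10) → (13, 22)) = C(13, 3) · C(22, 10) = 286 · 646646 = 184940756. Avoidance count = 1476337800 − 184940756 = 1291397044.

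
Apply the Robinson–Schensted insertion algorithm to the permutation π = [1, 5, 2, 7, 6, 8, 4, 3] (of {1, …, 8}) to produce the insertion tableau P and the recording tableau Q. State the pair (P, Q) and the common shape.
P = [1, 2, 3, 8] / [4, 6] / [5] / [7];  Q = [1, 2, 4, 6] / [3, 5] / [7] / [8];  common shape = (4, 2, 1, 1)

Row-insert the values π_1, π_2, … into P one at a time, bumping the leftmost entry strictly greater than the inserted value down to the next row. The recording tableau Q records, in position (i, j), the step at which that cell was added to P.
  Insert 1 (step 1): P = [1];  Q = [1]
  Insert 5 (step 2): P = [1, 5];  Q = [1, 2]
  Insert 2 (step 3): P = [1, 2] / [5];  Q = [1, 2] / [3]
  Insert 7 (step 4): P = [1, 2, 7] / [5];  Q = [1, 2, 4] / [3]
  Insert 6 (step 5): P = [1, 2, 6] / [5, 7];  Q = [1, 2, 4] / [3, 5]
  Insert 8 (step 6): P = [1, 2, 6, 8] / [5, 7];  Q = [1, 2, 4, 6] / [3, 5]
  Insert 4 (step 7): P = [1, 2, 4, 8] / [5, 6] / [7];  Q = [1, 2, 4, 6] / [3, 5] / [7]
  Insert 3 (step 8): P = [1, 2, 3, 8] / [4, 6] / [5] / [7];  Q = [1, 2, 4, 6] / [3, 5] / [7] / [8]
Final shape: (4, 2, 1, 1).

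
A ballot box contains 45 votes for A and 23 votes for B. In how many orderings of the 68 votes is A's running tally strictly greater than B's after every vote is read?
Strict-lead orderings = 259456994787550560

Total orderings of the 68 votes with 45 for A: C(68, 45) = 801957983888792640. By the Bertrand ballot formula (Cycle Lemma / reflection principle), the number of orderings in which A is strictly ahead of B throughout is (p − q)/(p + q) · C(p + q, p) = (45 − 23)/(45 + 23) · 801957983888792640 = 259456994787550560.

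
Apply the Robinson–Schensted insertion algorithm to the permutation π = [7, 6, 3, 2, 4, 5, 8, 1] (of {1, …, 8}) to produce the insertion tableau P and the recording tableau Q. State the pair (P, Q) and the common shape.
P = [1, 4, 5, 8] / [2] / [3] / [6] / [7];  Q = [1, 5, 6, 7] / [2] / [3] / [4] / [8];  common shape = (4, 1, 1, 1, 1)

Row-insert the values π_1, π_2, … into P one at a time, bumping the leftmost entry strictly greater than the inserted value down to the next row. The recording tableau Q records, in position (i, j), the step at which that cell was added to P.
  Insert 7 (step 1): P = [7];  Q = [1]
  Insert 6 (step 2): P = [6] / [7];  Q = [1] / [2]
  Insert 3 (step 3): P = [3] / [6] / [7];  Q = [1] / [2] / [3]
  Insert 2 (step 4): P = [2] / [3] / [6] / [7];  Q = [1] / [2] / [3] / [4]
  Insert 4 (step 5): P = [2, 4] / [3] / [6] / [7];  Q = [1, 5] / [2] / [3] / [4]
  Insert 5 (step 6): P = [2, 4, 5] / [3] / [6] / [7];  Q = [1, 5, 6] / [2] / [3] / [4]
  Insert 8 (step 7): P = [2, 4, 5, 8] / [3] / [6] / [7];  Q = [1, 5, 6, 7] / [2] / [3] / [4]
  Insert 1 (step 8): P = [1, 4, 5, 8] / [2] / [3] / [6] / [7];  Q = [1, 5, 6, 7] / [2] / [3] / [4] / [8]
Final shape: (4, 1, 1, 1, 1).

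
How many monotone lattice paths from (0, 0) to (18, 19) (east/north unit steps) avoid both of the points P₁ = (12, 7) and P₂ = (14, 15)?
Number of paths = 11466838068

Inclusion–exclusion. Total paths: C(37, 18) = 17672631900. Through P₁: C(19, 12)·C(18, 6) = 935402832. Through P₂: C(29, 14)·C(8, 4) = 5429113200. Since P₁ is strictly southwest of P₂, a monotone path through both must visit P₁ then P₂; paths through both = C(19, 12)·C(10, 2)·C(8, 4) = 158722200. Avoid both = 17672631900 − 935402832 − 5429113200 + 158722200 = 11466838068.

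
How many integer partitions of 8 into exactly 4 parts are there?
p(8, 4 parts) = 5

Partitions of n into exactly k parts ↔ partitions of n − k into at most k parts (subtract 1 from each part). For n = 8, k = 4, the partitions are: 5+1+1+1, 4+2+1+1, 3+3+1+1, 3+2+2+1, 2+2+2+2. Count = 5.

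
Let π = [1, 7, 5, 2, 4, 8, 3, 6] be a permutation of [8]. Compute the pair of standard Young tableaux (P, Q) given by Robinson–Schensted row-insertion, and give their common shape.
P = [1, 2, 3, 6] / [4, 8] / [5] / [7];  Q = [1, 2, 5, 6] / [3, 8] / [4] / [7];  common shape = (4, 2, 1, 1)

Row-insert the values π_1, π_2, … into P one at a time, bumping the leftmost entry strictly greater than the inserted value down to the next row. The recording tableau Q records, in position (i, j), the step at which that cell was added to P.
  Insert 1 (step 1): P = [1];  Q = [1]
  Insert 7 (step 2): P = [1, 7];  Q = [1, 2]
  Insert 5 (step 3): P = [1, 5] / [7];  Q = [1, 2] / [3]
  Insert 2 (step 4): P = [1, 2] / [5] / [7];  Q = [1, 2] / [3] / [4]
  Insert 4 (step 5): P = [1, 2, 4] / [5] / [7];  Q = [1, 2, 5] / [3] / [4]
  Insert 8 (step 6): P = [1, 2, 4, 8] / [5] / [7];  Q = [1, 2, 5, 6] / [3] / [4]
  Insert 3 (step 7): P = [1, 2, 3, 8] / [4] / [5] / [7];  Q = [1, 2, 5, 6] / [3] / [4] / [7]
  Insert 6 (step 8): P = [1, 2, 3, 6] / [4, 8] / [5] / [7];  Q = [1, 2, 5, 6] / [3, 8] / [4] / [7]
Final shape: (4, 2, 1, 1).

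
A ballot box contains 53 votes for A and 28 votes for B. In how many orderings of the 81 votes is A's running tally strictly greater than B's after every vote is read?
Strict-lead orderings = 1372785385417768454000

Total orderings of the 81 votes with 53 for A: C(81, 53) = 4447824648753569790960. By the Bertrand ballot formula (Cycle Lemma / reflection principle), the number of orderings in which A is strictly ahead of B throughout is (p − q)/(p + q) · C(p + q, p) = (53 − 28)/(53 + 28) · 4447824648753569790960 = 1372785385417768454000.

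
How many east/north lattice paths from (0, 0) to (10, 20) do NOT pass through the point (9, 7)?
Number of paths = 29884855

Total paths from (0, 0) to (10, 20): C(30, 10) = 30045015. Paths through (9, 7): (paths (0, 0) → (9, 7)) × (paths (9, 7) → (10, 20)) = C(16, 9) · C(14, 1) = 11440 · 14 = 160160. Avoidance count = 30045015 − 160160 = 29884855.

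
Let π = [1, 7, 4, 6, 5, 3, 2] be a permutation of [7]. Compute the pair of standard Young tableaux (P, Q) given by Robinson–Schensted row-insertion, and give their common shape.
P = [1, 2, 5] / [3] / [4] / [6] / [7];  Q = [1, 2, 4] / [3] / [5] / [6] / [7];  common shape = (3, 1, 1, 1, 1)

Row-insert the values π_1, π_2, … into P one at a time, bumping the leftmost entry strictly greater than the inserted value down to the next row. The recording tableau Q records, in position (i, j), the step at which that cell was added to P.
  Insert 1 (step 1): P = [1];  Q = [1]
  Insert 7 (step 2): P = [1, 7];  Q = [1, 2]
  Insert 4 (step 3): P = [1, 4] / [7];  Q = [1, 2] / [3]
  Insert 6 (step 4): P = [1, 4, 6] / [7];  Q = [1, 2, 4] / [3]
  Insert 5 (step 5): P = [1, 4, 5] / [6] / [7];  Q = [1, 2, 4] / [3] / [5]
  Insert 3 (step 6): P = [1, 3, 5] / [4] / [6] / [7];  Q = [1, 2, 4] / [3] / [5] / [6]
  Insert 2 (step 7): P = [1, 2, 5] / [3] / [4] / [6] / [7];  Q = [1, 2, 4] / [3] / [5] / [6] / [7]
Final shape: (3, 1, 1, 1, 1).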